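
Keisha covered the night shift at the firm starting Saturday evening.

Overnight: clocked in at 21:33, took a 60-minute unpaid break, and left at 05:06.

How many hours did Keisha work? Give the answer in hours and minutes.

Overnight: 21:33 → midnight = 2 h 27 min; midnight → 05:06 = 5 h 6 min; span 7 h 33 min; less 60 min break → 6 h 33 min

6 h 33 min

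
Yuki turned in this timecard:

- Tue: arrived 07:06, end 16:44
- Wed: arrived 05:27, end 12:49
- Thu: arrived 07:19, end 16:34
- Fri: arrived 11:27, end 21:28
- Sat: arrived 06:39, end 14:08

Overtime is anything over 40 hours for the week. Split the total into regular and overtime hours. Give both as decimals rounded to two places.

Regular 40.00 hours, overtime 3.75 hours

Tue: 07:06–16:44 = 9 h 38 min
Wed: 05:27–12:49 = 7 h 22 min
Thu: 07:19–16:34 = 9 h 15 min
Fri: 11:27–21:28 = 10 h 1 min
Sat: 06:39–14:08 = 7 h 29 min
Total worked: 43 h 45 min = 43.75 h.
Threshold 40 h → overtime 3 h 45 min, regular 40 h 0 min.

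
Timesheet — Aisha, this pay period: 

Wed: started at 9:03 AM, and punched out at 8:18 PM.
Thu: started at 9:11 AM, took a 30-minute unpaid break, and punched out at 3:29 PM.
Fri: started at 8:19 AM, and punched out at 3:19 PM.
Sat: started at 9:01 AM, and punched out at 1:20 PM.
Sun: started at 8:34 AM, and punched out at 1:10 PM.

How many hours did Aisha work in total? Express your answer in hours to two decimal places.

32.97 hours

Wed: 9:03 AM–8:18 PM = 11 h 15 min
Thu: 9:11 AM–3:29 PM = 6 h 18 min; less 30 min break → 5 h 48 min
Fri: 8:19 AM–3:19 PM = 7 h 0 min
Sat: 9:01 AM–1:20 PM = 4 h 19 min
Sun: 8:34 AM–1:10 PM = 4 h 36 min
Total: 11 h 15 min + 5 h 48 min + 7 h 0 min + 4 h 19 min + 4 h 36 min = 32 h 58 min.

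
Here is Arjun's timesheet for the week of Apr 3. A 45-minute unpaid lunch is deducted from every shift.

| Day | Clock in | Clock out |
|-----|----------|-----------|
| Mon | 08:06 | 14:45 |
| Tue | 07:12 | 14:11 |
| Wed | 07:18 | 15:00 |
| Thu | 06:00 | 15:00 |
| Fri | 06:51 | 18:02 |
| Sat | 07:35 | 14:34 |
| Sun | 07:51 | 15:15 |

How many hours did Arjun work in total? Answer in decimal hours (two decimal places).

Mon: 08:06–14:45 = 6 h 39 min; less 45 min break → 5 h 54 min
Tue: 07:12–14:11 = 6 h 59 min; less 45 min break → 6 h 14 min
Wed: 07:18–15:00 = 7 h 42 min; less 45 min break → 6 h 57 min
Thu: 06:00–15:00 = 9 h 0 min; less 45 min break → 8 h 15 min
Fri: 06:51–18:02 = 11 h 11 min; less 45 min break → 10 h 26 min
Sat: 07:35–14:34 = 6 h 59 min; less 45 min break → 6 h 14 min
Sun: 07:51–15:15 = 7 h 24 min; less 45 min break → 6 h 39 min
Total: 5 h 54 min + 6 h 14 min + 6 h 57 min + 8 h 15 min + 10 h 26 min + 6 h 14 min + 6 h 39 min = 50 h 39 min.

50.65 hours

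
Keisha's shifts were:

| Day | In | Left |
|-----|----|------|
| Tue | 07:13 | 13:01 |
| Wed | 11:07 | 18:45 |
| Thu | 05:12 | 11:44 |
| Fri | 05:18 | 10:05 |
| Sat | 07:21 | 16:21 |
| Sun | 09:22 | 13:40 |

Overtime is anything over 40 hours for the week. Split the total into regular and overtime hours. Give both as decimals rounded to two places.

Regular 38.05 hours, overtime 0.00 hours

Tue: 07:13–13:01 = 5 h 48 min
Wed: 11:07–18:45 = 7 h 38 min
Thu: 05:12–11:44 = 6 h 32 min
Fri: 05:18–10:05 = 4 h 47 min
Sat: 07:21–16:21 = 9 h 0 min
Sun: 09:22–13:40 = 4 h 18 min
Total worked: 38 h 3 min = 38.05 h.
Threshold 40 h → overtime 0 h 0 min, regular 38 h 3 min.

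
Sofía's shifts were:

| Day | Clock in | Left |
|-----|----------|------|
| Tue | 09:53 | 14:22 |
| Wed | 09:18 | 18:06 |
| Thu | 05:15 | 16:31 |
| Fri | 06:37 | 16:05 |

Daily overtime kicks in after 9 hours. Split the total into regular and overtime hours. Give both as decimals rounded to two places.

Regular 31.28 hours, overtime 2.73 hours

Tue: 09:53–14:22 = 4 h 29 min
Wed: 09:18–18:06 = 8 h 48 min
Thu: 05:15–16:31 = 11 h 16 min
Fri: 06:37–16:05 = 9 h 28 min
Tue reg 4 h 29 min / OT 0 h 0 min; Wed reg 8 h 48 min / OT 0 h 0 min; Thu reg 9 h 0 min / OT 2 h 16 min; Fri reg 9 h 0 min / OT 0 h 28 min.
Totals: regular 31 h 17 min, overtime 2 h 44 min.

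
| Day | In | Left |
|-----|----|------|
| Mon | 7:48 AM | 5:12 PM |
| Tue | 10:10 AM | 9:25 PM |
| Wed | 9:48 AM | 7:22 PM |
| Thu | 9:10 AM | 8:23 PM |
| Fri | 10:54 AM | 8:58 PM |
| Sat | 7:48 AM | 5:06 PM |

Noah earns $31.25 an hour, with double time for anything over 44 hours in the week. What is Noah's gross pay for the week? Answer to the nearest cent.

Mon: 7:48 AM–5:12 PM = 9 h 24 min
Tue: 10:10 AM–9:25 PM = 11 h 15 min
Wed: 9:48 AM–7:22 PM = 9 h 34 min
Thu: 9:10 AM–8:23 PM = 11 h 13 min
Fri: 10:54 AM–8:58 PM = 10 h 4 min
Sat: 7:48 AM–5:06 PM = 9 h 18 min
Total worked: 60 h 48 min = 3648 min.
Regular 44 h 0 min = 2640 min at $31.25/h; overtime 16 h 48 min = 1008 min at $62.50/h.
Pay = (2640 × $31.25 + 1008 × $62.50) ÷ 60 = $2425.00.

$2425.00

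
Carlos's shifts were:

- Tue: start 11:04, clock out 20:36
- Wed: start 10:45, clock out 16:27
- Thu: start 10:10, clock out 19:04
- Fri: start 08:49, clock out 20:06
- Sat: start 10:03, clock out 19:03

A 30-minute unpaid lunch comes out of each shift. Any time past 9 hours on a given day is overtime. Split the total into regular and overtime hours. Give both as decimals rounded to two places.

Regular 40.10 hours, overtime 1.82 hours

Tue: 11:04–20:36 = 9 h 32 min; less 30 min break → 9 h 2 min
Wed: 10:45–16:27 = 5 h 42 min; less 30 min break → 5 h 12 min
Thu: 10:10–19:04 = 8 h 54 min; less 30 min break → 8 h 24 min
Fri: 08:49–20:06 = 11 h 17 min; less 30 min break → 10 h 47 min
Sat: 10:03–19:03 = 9 h 0 min; less 30 min break → 8 h 30 min
Tue reg 9 h 0 min / OT 0 h 2 min; Wed reg 5 h 12 min / OT 0 h 0 min; Thu reg 8 h 24 min / OT 0 h 0 min; Fri reg 9 h 0 min / OT 1 h 47 min; Sat reg 8 h 30 min / OT 0 h 0 min.
Totals: regular 40 h 6 min, overtime 1 h 49 min.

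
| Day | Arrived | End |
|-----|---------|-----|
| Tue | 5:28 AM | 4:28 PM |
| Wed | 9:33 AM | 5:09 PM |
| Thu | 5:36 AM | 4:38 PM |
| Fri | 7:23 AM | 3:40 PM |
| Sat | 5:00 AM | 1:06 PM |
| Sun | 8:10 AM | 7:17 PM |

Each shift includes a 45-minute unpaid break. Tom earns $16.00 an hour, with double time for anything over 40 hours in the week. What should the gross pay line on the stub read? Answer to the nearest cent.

$1044.27

Tue: 5:28 AM–4:28 PM = 11 h 0 min; less 45 min break → 10 h 15 min
Wed: 9:33 AM–5:09 PM = 7 h 36 min; less 45 min break → 6 h 51 min
Thu: 5:36 AM–4:38 PM = 11 h 2 min; less 45 min break → 10 h 17 min
Fri: 7:23 AM–3:40 PM = 8 h 17 min; less 45 min break → 7 h 32 min
Sat: 5:00 AM–1:06 PM = 8 h 6 min; less 45 min break → 7 h 21 min
Sun: 8:10 AM–7:17 PM = 11 h 7 min; less 45 min break → 10 h 22 min
Total worked: 52 h 38 min = 3158 min.
Regular 40 h 0 min = 2400 min at $16.00/h; overtime 12 h 38 min = 758 min at $32.00/h.
Pay = (2400 × $16.00 + 758 × $32.00) ÷ 60 = $1044.27.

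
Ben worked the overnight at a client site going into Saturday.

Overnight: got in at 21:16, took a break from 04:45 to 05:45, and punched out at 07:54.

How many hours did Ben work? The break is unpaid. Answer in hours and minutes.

Overnight: 21:16 → midnight = 2 h 44 min; midnight → 07:54 = 7 h 54 min; span 10 h 38 min; less 60 min break → 9 h 38 min

9 h 38 min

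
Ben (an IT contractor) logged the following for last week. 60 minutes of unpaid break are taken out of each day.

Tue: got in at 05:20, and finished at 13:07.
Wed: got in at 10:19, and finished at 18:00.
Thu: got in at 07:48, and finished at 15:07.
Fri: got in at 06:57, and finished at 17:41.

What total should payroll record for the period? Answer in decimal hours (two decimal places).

29.52 hours

Tue: 05:20–13:07 = 7 h 47 min; less 60 min break → 6 h 47 min
Wed: 10:19–18:00 = 7 h 41 min; less 60 min break → 6 h 41 min
Thu: 07:48–15:07 = 7 h 19 min; less 60 min break → 6 h 19 min
Fri: 06:57–17:41 = 10 h 44 min; less 60 min break → 9 h 44 min
Total: 6 h 47 min + 6 h 41 min + 6 h 19 min + 9 h 44 min = 29 h 31 min.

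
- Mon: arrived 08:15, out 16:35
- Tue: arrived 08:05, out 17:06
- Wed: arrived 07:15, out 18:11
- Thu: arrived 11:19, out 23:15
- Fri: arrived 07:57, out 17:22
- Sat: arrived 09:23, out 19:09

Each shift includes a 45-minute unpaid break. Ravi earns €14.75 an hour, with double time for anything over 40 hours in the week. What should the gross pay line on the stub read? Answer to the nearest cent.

Mon: 08:15–16:35 = 8 h 20 min; less 45 min break → 7 h 35 min
Tue: 08:05–17:06 = 9 h 1 min; less 45 min break → 8 h 16 min
Wed: 07:15–18:11 = 10 h 56 min; less 45 min break → 10 h 11 min
Thu: 11:19–23:15 = 11 h 56 min; less 45 min break → 11 h 11 min
Fri: 07:57–17:22 = 9 h 25 min; less 45 min break → 8 h 40 min
Sat: 09:23–19:09 = 9 h 46 min; less 45 min break → 9 h 1 min
Total worked: 54 h 54 min = 3294 min.
Regular 40 h 0 min = 2400 min at €14.75/h; overtime 14 h 54 min = 894 min at €29.50/h.
Pay = (2400 × €14.75 + 894 × €29.50) ÷ 60 = €1029.55.

€1029.55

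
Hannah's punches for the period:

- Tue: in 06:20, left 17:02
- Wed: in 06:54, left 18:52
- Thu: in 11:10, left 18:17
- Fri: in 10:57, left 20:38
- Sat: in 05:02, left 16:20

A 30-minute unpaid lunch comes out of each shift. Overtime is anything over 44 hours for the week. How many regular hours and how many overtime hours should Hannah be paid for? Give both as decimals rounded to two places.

Regular 44.00 hours, overtime 4.27 hours

Tue: 06:20–17:02 = 10 h 42 min; less 30 min break → 10 h 12 min
Wed: 06:54–18:52 = 11 h 58 min; less 30 min break → 11 h 28 min
Thu: 11:10–18:17 = 7 h 7 min; less 30 min break → 6 h 37 min
Fri: 10:57–20:38 = 9 h 41 min; less 30 min break → 9 h 11 min
Sat: 05:02–16:20 = 11 h 18 min; less 30 min break → 10 h 48 min
Total worked: 48 h 16 min = 48.27 h.
Threshold 44 h → overtime 4 h 16 min, regular 44 h 0 min.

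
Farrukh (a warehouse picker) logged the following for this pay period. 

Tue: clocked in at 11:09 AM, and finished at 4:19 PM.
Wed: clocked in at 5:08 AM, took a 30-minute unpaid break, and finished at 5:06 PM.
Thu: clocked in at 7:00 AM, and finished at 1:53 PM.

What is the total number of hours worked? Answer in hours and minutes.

23 h 31 min

Tue: 11:09 AM–4:19 PM = 5 h 10 min
Wed: 5:08 AM–5:06 PM = 11 h 58 min; less 30 min break → 11 h 28 min
Thu: 7:00 AM–1:53 PM = 6 h 53 min
Total: 5 h 10 min + 11 h 28 min + 6 h 53 min = 23 h 31 min.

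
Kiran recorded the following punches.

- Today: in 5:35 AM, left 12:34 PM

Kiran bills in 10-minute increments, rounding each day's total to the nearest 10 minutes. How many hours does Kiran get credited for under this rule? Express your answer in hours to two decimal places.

7.00 hours

Today: 5:35 AM–12:34 PM = 6 h 59 min → rounds to 7 h 0 min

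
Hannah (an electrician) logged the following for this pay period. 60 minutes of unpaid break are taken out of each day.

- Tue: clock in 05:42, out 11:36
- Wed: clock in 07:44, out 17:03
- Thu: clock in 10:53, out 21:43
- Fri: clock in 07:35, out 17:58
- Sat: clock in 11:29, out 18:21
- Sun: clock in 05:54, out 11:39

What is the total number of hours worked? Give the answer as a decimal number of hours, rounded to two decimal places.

Tue: 05:42–11:36 = 5 h 54 min; less 60 min break → 4 h 54 min
Wed: 07:44–17:03 = 9 h 19 min; less 60 min break → 8 h 19 min
Thu: 10:53–21:43 = 10 h 50 min; less 60 min break → 9 h 50 min
Fri: 07:35–17:58 = 10 h 23 min; less 60 min break → 9 h 23 min
Sat: 11:29–18:21 = 6 h 52 min; less 60 min break → 5 h 52 min
Sun: 05:54–11:39 = 5 h 45 min; less 60 min break → 4 h 45 min
Total: 4 h 54 min + 8 h 19 min + 9 h 50 min + 9 h 23 min + 5 h 52 min + 4 h 45 min = 43 h 3 min.

43.05 hours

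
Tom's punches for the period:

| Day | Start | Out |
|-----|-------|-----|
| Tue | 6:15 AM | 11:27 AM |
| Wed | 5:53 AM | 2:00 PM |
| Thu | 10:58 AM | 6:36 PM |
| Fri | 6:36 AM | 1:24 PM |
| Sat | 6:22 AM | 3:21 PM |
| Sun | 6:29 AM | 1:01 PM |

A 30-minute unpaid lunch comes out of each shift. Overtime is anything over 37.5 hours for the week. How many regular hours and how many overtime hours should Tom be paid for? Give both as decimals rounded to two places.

Regular 37.50 hours, overtime 2.77 hours

Tue: 6:15 AM–11:27 AM = 5 h 12 min; less 30 min break → 4 h 42 min
Wed: 5:53 AM–2:00 PM = 8 h 7 min; less 30 min break → 7 h 37 min
Thu: 10:58 AM–6:36 PM = 7 h 38 min; less 30 min break → 7 h 8 min
Fri: 6:36 AM–1:24 PM = 6 h 48 min; less 30 min break → 6 h 18 min
Sat: 6:22 AM–3:21 PM = 8 h 59 min; less 30 min break → 8 h 29 min
Sun: 6:29 AM–1:01 PM = 6 h 32 min; less 30 min break → 6 h 2 min
Total worked: 40 h 16 min = 40.27 h.
Threshold 37.5 h → overtime 2 h 46 min, regular 37 h 30 min.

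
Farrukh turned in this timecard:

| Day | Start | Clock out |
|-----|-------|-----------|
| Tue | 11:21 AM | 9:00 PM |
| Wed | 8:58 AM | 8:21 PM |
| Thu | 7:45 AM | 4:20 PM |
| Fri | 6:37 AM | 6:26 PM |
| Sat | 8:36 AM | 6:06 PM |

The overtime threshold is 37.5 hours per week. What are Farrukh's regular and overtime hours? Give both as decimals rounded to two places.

Regular 37.50 hours, overtime 13.43 hours

Tue: 11:21 AM–9:00 PM = 9 h 39 min
Wed: 8:58 AM–8:21 PM = 11 h 23 min
Thu: 7:45 AM–4:20 PM = 8 h 35 min
Fri: 6:37 AM–6:26 PM = 11 h 49 min
Sat: 8:36 AM–6:06 PM = 9 h 30 min
Total worked: 50 h 56 min = 50.93 h.
Threshold 37.5 h → overtime 13 h 26 min, regular 37 h 30 min.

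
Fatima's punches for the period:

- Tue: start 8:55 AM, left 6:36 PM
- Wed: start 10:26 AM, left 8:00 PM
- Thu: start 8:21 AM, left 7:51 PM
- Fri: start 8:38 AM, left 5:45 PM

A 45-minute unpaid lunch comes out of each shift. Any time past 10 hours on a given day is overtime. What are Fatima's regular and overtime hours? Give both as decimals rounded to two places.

Regular 36.12 hours, overtime 0.75 hours

Tue: 8:55 AM–6:36 PM = 9 h 41 min; less 45 min break → 8 h 56 min
Wed: 10:26 AM–8:00 PM = 9 h 34 min; less 45 min break → 8 h 49 min
Thu: 8:21 AM–7:51 PM = 11 h 30 min; less 45 min break → 10 h 45 min
Fri: 8:38 AM–5:45 PM = 9 h 7 min; less 45 min break → 8 h 22 min
Tue reg 8 h 56 min / OT 0 h 0 min; Wed reg 8 h 49 min / OT 0 h 0 min; Thu reg 10 h 0 min / OT 0 h 45 min; Fri reg 8 h 22 min / OT 0 h 0 min.
Totals: regular 36 h 7 min, overtime 0 h 45 min.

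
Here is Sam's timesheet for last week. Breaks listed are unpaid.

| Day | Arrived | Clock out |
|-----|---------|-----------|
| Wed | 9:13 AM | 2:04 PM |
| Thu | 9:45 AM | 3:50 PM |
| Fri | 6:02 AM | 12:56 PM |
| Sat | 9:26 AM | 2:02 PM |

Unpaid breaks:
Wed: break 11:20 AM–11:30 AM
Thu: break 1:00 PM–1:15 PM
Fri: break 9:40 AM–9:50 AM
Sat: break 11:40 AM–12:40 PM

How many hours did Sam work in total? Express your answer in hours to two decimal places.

Wed: 9:13 AM–2:04 PM = 4 h 51 min; less 10 min break → 4 h 41 min
Thu: 9:45 AM–3:50 PM = 6 h 5 min; less 15 min break → 5 h 50 min
Fri: 6:02 AM–12:56 PM = 6 h 54 min; less 10 min break → 6 h 44 min
Sat: 9:26 AM–2:02 PM = 4 h 36 min; less 60 min break → 3 h 36 min
Total: 4 h 41 min + 5 h 50 min + 6 h 44 min + 3 h 36 min = 20 h 51 min.

20.85 hours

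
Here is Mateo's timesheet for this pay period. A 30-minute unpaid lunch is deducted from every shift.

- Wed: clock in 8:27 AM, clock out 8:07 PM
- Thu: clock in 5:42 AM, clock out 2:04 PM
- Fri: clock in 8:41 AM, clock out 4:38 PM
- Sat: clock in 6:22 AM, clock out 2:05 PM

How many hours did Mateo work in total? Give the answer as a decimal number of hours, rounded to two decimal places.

Wed: 8:27 AM–8:07 PM = 11 h 40 min; less 30 min break → 11 h 10 min
Thu: 5:42 AM–2:04 PM = 8 h 22 min; less 30 min break → 7 h 52 min
Fri: 8:41 AM–4:38 PM = 7 h 57 min; less 30 min break → 7 h 27 min
Sat: 6:22 AM–2:05 PM = 7 h 43 min; less 30 min break → 7 h 13 min
Total: 11 h 10 min + 7 h 52 min + 7 h 27 min + 7 h 13 min = 33 h 42 min.

33.70 hours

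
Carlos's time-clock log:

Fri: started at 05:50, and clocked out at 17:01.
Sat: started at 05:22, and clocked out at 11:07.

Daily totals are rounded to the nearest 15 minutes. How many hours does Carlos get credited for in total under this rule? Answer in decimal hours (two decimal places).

Fri: 05:50–17:01 = 11 h 11 min → rounds to 11 h 15 min
Sat: 05:22–11:07 = 5 h 45 min → rounds to 5 h 45 min
Total credited: 17 h 0 min.

17.00 hours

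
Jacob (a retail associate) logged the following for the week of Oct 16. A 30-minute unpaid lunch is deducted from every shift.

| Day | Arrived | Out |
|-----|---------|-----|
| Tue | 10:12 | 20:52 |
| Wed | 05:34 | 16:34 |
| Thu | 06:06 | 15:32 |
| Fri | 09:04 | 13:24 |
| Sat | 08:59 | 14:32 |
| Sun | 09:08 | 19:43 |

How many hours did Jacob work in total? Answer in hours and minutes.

48 h 34 min

Tue: 10:12–20:52 = 10 h 40 min; less 30 min break → 10 h 10 min
Wed: 05:34–16:34 = 11 h 0 min; less 30 min break → 10 h 30 min
Thu: 06:06–15:32 = 9 h 26 min; less 30 min break → 8 h 56 min
Fri: 09:04–13:24 = 4 h 20 min; less 30 min break → 3 h 50 min
Sat: 08:59–14:32 = 5 h 33 min; less 30 min break → 5 h 3 min
Sun: 09:08–19:43 = 10 h 35 min; less 30 min break → 10 h 5 min
Total: 10 h 10 min + 10 h 30 min + 8 h 56 min + 3 h 50 min + 5 h 3 min + 10 h 5 min = 48 h 34 min.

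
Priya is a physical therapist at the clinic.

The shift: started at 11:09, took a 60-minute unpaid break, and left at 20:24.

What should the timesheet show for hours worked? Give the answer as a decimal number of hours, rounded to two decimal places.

8.25 hours

The shift: 11:09–20:24 = 9 h 15 min; less 60 min break → 8 h 15 min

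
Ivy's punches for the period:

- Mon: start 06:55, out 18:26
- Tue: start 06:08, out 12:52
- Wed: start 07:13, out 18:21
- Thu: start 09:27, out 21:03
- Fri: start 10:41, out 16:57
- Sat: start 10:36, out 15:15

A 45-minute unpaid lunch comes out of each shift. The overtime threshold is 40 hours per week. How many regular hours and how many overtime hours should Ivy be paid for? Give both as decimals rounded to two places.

Mon: 06:55–18:26 = 11 h 31 min; less 45 min break → 10 h 46 min
Tue: 06:08–12:52 = 6 h 44 min; less 45 min break → 5 h 59 min
Wed: 07:13–18:21 = 11 h 8 min; less 45 min break → 10 h 23 min
Thu: 09:27–21:03 = 11 h 36 min; less 45 min break → 10 h 51 min
Fri: 10:41–16:57 = 6 h 16 min; less 45 min break → 5 h 31 min
Sat: 10:36–15:15 = 4 h 39 min; less 45 min break → 3 h 54 min
Total worked: 47 h 24 min = 47.40 h.
Threshold 40 h → overtime 7 h 24 min, regular 40 h 0 min.

Regular 40.00 hours, overtime 7.40 hours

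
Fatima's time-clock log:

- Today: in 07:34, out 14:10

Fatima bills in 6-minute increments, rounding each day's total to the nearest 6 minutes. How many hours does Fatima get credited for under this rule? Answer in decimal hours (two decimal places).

6.60 hours

Today: 07:34–14:10 = 6 h 36 min → rounds to 6 h 36 min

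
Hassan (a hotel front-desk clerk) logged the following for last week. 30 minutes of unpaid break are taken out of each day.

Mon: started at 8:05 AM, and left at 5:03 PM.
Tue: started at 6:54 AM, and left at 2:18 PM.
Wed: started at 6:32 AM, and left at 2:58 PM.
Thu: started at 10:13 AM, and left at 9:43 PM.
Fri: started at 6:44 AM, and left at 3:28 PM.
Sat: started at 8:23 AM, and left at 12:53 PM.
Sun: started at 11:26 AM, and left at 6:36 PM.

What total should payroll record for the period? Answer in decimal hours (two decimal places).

Mon: 8:05 AM–5:03 PM = 8 h 58 min; less 30 min break → 8 h 28 min
Tue: 6:54 AM–2:18 PM = 7 h 24 min; less 30 min break → 6 h 54 min
Wed: 6:32 AM–2:58 PM = 8 h 26 min; less 30 min break → 7 h 56 min
Thu: 10:13 AM–9:43 PM = 11 h 30 min; less 30 min break → 11 h 0 min
Fri: 6:44 AM–3:28 PM = 8 h 44 min; less 30 min break → 8 h 14 min
Sat: 8:23 AM–12:53 PM = 4 h 30 min; less 30 min break → 4 h 0 min
Sun: 11:26 AM–6:36 PM = 7 h 10 min; less 30 min break → 6 h 40 min
Total: 8 h 28 min + 6 h 54 min + 7 h 56 min + 11 h 0 min + 8 h 14 min + 4 h 0 min + 6 h 40 min = 53 h 12 min.

53.20 hours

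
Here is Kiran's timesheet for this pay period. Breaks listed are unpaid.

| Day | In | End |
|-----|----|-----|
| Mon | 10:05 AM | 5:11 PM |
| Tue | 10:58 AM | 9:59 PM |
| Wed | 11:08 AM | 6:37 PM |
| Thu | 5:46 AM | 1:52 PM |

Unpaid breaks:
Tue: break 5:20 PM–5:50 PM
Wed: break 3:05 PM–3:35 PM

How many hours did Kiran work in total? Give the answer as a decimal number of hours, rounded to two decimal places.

Mon: 10:05 AM–5:11 PM = 7 h 6 min
Tue: 10:58 AM–9:59 PM = 11 h 1 min; less 30 min break → 10 h 31 min
Wed: 11:08 AM–6:37 PM = 7 h 29 min; less 30 min break → 6 h 59 min
Thu: 5:46 AM–1:52 PM = 8 h 6 min
Total: 7 h 6 min + 10 h 31 min + 6 h 59 min + 8 h 6 min = 32 h 42 min.

32.70 hours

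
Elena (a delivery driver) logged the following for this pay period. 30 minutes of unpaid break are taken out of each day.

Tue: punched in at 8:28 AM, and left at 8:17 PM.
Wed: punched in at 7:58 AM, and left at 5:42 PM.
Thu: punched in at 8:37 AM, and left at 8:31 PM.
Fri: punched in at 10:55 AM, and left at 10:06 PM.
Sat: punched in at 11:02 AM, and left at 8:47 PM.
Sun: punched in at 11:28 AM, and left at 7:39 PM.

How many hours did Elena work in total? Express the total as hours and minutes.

Tue: 8:28 AM–8:17 PM = 11 h 49 min; less 30 min break → 11 h 19 min
Wed: 7:58 AM–5:42 PM = 9 h 44 min; less 30 min break → 9 h 14 min
Thu: 8:37 AM–8:31 PM = 11 h 54 min; less 30 min break → 11 h 24 min
Fri: 10:55 AM–10:06 PM = 11 h 11 min; less 30 min break → 10 h 41 min
Sat: 11:02 AM–8:47 PM = 9 h 45 min; less 30 min break → 9 h 15 min
Sun: 11:28 AM–7:39 PM = 8 h 11 min; less 30 min break → 7 h 41 min
Total: 11 h 19 min + 9 h 14 min + 11 h 24 min + 10 h 41 min + 9 h 15 min + 7 h 41 min = 59 h 34 min.

59 h 34 min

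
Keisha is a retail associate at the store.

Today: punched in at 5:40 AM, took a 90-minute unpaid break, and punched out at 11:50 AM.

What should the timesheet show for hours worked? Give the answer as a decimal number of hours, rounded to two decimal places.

Today: 5:40 AM–11:50 AM = 6 h 10 min; less 90 min break → 4 h 40 min

4.67 hours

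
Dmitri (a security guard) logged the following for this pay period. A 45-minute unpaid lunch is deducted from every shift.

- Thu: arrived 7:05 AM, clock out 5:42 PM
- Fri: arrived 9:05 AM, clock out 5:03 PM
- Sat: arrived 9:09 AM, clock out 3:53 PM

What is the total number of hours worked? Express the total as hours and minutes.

23 h 4 min

Thu: 7:05 AM–5:42 PM = 10 h 37 min; less 45 min break → 9 h 52 min
Fri: 9:05 AM–5:03 PM = 7 h 58 min; less 45 min break → 7 h 13 min
Sat: 9:09 AM–3:53 PM = 6 h 44 min; less 45 min break → 5 h 59 min
Total: 9 h 52 min + 7 h 13 min + 5 h 59 min = 23 h 4 min.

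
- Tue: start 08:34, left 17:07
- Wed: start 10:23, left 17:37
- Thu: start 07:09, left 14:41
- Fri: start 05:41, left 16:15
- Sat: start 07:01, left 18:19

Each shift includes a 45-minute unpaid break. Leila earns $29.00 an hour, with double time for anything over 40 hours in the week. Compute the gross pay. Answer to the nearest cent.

$1243.13

Tue: 08:34–17:07 = 8 h 33 min; less 45 min break → 7 h 48 min
Wed: 10:23–17:37 = 7 h 14 min; less 45 min break → 6 h 29 min
Thu: 07:09–14:41 = 7 h 32 min; less 45 min break → 6 h 47 min
Fri: 05:41–16:15 = 10 h 34 min; less 45 min break → 9 h 49 min
Sat: 07:01–18:19 = 11 h 18 min; less 45 min break → 10 h 33 min
Total worked: 41 h 26 min = 2486 min.
Regular 40 h 0 min = 2400 min at $29.00/h; overtime 1 h 26 min = 86 min at $58.00/h.
Pay = (2400 × $29.00 + 86 × $58.00) ÷ 60 = $1243.13.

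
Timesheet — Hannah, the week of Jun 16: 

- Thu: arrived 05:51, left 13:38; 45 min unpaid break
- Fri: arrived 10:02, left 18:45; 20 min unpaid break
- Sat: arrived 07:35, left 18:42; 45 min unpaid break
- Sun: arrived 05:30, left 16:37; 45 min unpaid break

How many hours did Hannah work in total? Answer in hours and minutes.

36 h 9 min

Thu: 05:51–13:38 = 7 h 47 min; less 45 min break → 7 h 2 min
Fri: 10:02–18:45 = 8 h 43 min; less 20 min break → 8 h 23 min
Sat: 07:35–18:42 = 11 h 7 min; less 45 min break → 10 h 22 min
Sun: 05:30–16:37 = 11 h 7 min; less 45 min break → 10 h 22 min
Total: 7 h 2 min + 8 h 23 min + 10 h 22 min + 10 h 22 min = 36 h 9 min.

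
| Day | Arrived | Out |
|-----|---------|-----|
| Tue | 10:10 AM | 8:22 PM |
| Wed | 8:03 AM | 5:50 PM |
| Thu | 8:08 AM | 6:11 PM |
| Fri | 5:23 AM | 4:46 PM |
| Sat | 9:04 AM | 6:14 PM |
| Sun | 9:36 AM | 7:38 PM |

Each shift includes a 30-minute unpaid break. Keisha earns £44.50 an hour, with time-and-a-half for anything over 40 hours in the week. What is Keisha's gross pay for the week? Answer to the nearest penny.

Tue: 10:10 AM–8:22 PM = 10 h 12 min; less 30 min break → 9 h 42 min
Wed: 8:03 AM–5:50 PM = 9 h 47 min; less 30 min break → 9 h 17 min
Thu: 8:08 AM–6:11 PM = 10 h 3 min; less 30 min break → 9 h 33 min
Fri: 5:23 AM–4:46 PM = 11 h 23 min; less 30 min break → 10 h 53 min
Sat: 9:04 AM–6:14 PM = 9 h 10 min; less 30 min break → 8 h 40 min
Sun: 9:36 AM–7:38 PM = 10 h 2 min; less 30 min break → 9 h 32 min
Total worked: 57 h 37 min = 3457 min.
Regular 40 h 0 min = 2400 min at £44.50/h; overtime 17 h 37 min = 1057 min at £66.75/h.
Pay = (2400 × £44.50 + 1057 × £66.75) ÷ 60 = £2955.91.

£2955.91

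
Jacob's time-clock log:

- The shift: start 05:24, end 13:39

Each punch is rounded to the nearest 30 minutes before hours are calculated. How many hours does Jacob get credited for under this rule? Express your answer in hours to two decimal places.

8.00 hours

The shift: in 05:24→05:30, out 13:39→13:30; 8 h 0 min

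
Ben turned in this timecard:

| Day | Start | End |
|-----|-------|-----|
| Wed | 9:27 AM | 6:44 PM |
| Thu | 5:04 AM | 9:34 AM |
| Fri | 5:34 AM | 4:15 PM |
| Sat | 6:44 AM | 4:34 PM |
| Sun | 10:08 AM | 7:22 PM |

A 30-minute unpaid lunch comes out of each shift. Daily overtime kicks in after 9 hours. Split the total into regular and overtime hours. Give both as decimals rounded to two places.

Regular 39.52 hours, overtime 1.52 hours

Wed: 9:27 AM–6:44 PM = 9 h 17 min; less 30 min break → 8 h 47 min
Thu: 5:04 AM–9:34 AM = 4 h 30 min; less 30 min break → 4 h 0 min
Fri: 5:34 AM–4:15 PM = 10 h 41 min; less 30 min break → 10 h 11 min
Sat: 6:44 AM–4:34 PM = 9 h 50 min; less 30 min break → 9 h 20 min
Sun: 10:08 AM–7:22 PM = 9 h 14 min; less 30 min break → 8 h 44 min
Wed reg 8 h 47 min / OT 0 h 0 min; Thu reg 4 h 0 min / OT 0 h 0 min; Fri reg 9 h 0 min / OT 1 h 11 min; Sat reg 9 h 0 min / OT 0 h 20 min; Sun reg 8 h 44 min / OT 0 h 0 min.
Totals: regular 39 h 31 min, overtime 1 h 31 min.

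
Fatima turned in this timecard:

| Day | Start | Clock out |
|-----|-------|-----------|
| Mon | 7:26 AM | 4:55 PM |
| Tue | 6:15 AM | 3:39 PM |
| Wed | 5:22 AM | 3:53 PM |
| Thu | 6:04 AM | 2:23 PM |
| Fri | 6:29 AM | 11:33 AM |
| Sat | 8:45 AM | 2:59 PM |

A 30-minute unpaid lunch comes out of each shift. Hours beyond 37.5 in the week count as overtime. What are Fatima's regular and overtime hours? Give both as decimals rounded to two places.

Regular 37.50 hours, overtime 8.52 hours

Mon: 7:26 AM–4:55 PM = 9 h 29 min; less 30 min break → 8 h 59 min
Tue: 6:15 AM–3:39 PM = 9 h 24 min; less 30 min break → 8 h 54 min
Wed: 5:22 AM–3:53 PM = 10 h 31 min; less 30 min break → 10 h 1 min
Thu: 6:04 AM–2:23 PM = 8 h 19 min; less 30 min break → 7 h 49 min
Fri: 6:29 AM–11:33 AM = 5 h 4 min; less 30 min break → 4 h 34 min
Sat: 8:45 AM–2:59 PM = 6 h 14 min; less 30 min break → 5 h 44 min
Total worked: 46 h 1 min = 46.02 h.
Threshold 37.5 h → overtime 8 h 31 min, regular 37 h 30 min.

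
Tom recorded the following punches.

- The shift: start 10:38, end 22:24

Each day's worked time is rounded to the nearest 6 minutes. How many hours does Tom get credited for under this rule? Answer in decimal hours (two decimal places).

The shift: 10:38–22:24 = 11 h 46 min → rounds to 11 h 48 min

11.80 hours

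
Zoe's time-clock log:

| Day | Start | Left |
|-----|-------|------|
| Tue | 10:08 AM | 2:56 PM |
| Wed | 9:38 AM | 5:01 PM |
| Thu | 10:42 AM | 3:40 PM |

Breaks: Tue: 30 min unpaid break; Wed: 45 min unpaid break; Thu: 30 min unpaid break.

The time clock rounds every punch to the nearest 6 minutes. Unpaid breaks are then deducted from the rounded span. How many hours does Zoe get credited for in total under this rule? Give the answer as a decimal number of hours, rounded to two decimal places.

Tue: in 10:08 AM→10:06 AM, out 2:56 PM→2:54 PM; 4 h 48 min − 30 min = 4 h 18 min
Wed: in 9:38 AM→9:36 AM, out 5:01 PM→5:00 PM; 7 h 24 min − 45 min = 6 h 39 min
Thu: in 10:42 AM→10:42 AM, out 3:40 PM→3:42 PM; 5 h 0 min − 30 min = 4 h 30 min
Total credited: 15 h 27 min.

15.45 hours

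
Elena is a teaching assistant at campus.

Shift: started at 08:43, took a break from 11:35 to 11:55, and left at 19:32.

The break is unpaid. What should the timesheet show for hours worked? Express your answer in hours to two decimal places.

10.48 hours

Shift: 08:43–19:32 = 10 h 49 min; less 20 min break → 10 h 29 min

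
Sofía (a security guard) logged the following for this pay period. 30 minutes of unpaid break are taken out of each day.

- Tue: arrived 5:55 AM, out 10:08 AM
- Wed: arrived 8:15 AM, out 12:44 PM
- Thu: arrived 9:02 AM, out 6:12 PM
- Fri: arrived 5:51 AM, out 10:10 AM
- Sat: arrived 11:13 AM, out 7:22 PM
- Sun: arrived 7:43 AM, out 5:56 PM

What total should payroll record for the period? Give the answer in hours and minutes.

Tue: 5:55 AM–10:08 AM = 4 h 13 min; less 30 min break → 3 h 43 min
Wed: 8:15 AM–12:44 PM = 4 h 29 min; less 30 min break → 3 h 59 min
Thu: 9:02 AM–6:12 PM = 9 h 10 min; less 30 min break → 8 h 40 min
Fri: 5:51 AM–10:10 AM = 4 h 19 min; less 30 min break → 3 h 49 min
Sat: 11:13 AM–7:22 PM = 8 h 9 min; less 30 min break → 7 h 39 min
Sun: 7:43 AM–5:56 PM = 10 h 13 min; less 30 min break → 9 h 43 min
Total: 3 h 43 min + 3 h 59 min + 8 h 40 min + 3 h 49 min + 7 h 39 min + 9 h 43 min = 37 h 33 min.

37 h 33 min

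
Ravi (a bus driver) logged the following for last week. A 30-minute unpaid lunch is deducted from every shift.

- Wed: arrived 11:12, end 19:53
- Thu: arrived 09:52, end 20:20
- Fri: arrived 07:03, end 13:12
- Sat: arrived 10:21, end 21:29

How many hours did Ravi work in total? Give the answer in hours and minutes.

Wed: 11:12–19:53 = 8 h 41 min; less 30 min break → 8 h 11 min
Thu: 09:52–20:20 = 10 h 28 min; less 30 min break → 9 h 58 min
Fri: 07:03–13:12 = 6 h 9 min; less 30 min break → 5 h 39 min
Sat: 10:21–21:29 = 11 h 8 min; less 30 min break → 10 h 38 min
Total: 8 h 11 min + 9 h 58 min + 5 h 39 min + 10 h 38 min = 34 h 26 min.

34 h 26 min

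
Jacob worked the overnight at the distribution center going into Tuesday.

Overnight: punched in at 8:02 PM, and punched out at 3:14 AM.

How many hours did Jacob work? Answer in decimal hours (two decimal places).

7.20 hours

Overnight: 8:02 PM → midnight = 3 h 58 min; midnight → 3:14 AM = 3 h 14 min; span 7 h 12 min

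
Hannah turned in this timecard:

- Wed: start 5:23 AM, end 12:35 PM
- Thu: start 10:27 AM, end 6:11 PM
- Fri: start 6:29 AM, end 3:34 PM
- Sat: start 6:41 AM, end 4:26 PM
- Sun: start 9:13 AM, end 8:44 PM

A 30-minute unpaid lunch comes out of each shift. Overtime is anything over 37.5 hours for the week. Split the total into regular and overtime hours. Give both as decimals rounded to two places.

Wed: 5:23 AM–12:35 PM = 7 h 12 min; less 30 min break → 6 h 42 min
Thu: 10:27 AM–6:11 PM = 7 h 44 min; less 30 min break → 7 h 14 min
Fri: 6:29 AM–3:34 PM = 9 h 5 min; less 30 min break → 8 h 35 min
Sat: 6:41 AM–4:26 PM = 9 h 45 min; less 30 min break → 9 h 15 min
Sun: 9:13 AM–8:44 PM = 11 h 31 min; less 30 min break → 11 h 1 min
Total worked: 42 h 47 min = 42.78 h.
Threshold 37.5 h → overtime 5 h 17 min, regular 37 h 30 min.

Regular 37.50 hours, overtime 5.28 hours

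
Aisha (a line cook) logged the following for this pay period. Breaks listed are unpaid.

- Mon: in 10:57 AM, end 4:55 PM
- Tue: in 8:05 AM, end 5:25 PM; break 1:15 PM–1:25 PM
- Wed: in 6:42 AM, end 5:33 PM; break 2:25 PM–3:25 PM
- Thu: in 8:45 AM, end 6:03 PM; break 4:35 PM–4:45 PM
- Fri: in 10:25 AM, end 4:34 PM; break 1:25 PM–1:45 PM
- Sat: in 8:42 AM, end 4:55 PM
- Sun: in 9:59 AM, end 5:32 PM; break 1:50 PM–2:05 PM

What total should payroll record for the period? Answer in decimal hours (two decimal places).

55.45 hours

Mon: 10:57 AM–4:55 PM = 5 h 58 min
Tue: 8:05 AM–5:25 PM = 9 h 20 min; less 10 min break → 9 h 10 min
Wed: 6:42 AM–5:33 PM = 10 h 51 min; less 60 min break → 9 h 51 min
Thu: 8:45 AM–6:03 PM = 9 h 18 min; less 10 min break → 9 h 8 min
Fri: 10:25 AM–4:34 PM = 6 h 9 min; less 20 min break → 5 h 49 min
Sat: 8:42 AM–4:55 PM = 8 h 13 min
Sun: 9:59 AM–5:32 PM = 7 h 33 min; less 15 min break → 7 h 18 min
Total: 5 h 58 min + 9 h 10 min + 9 h 51 min + 9 h 8 min + 5 h 49 min + 8 h 13 min + 7 h 18 min = 55 h 27 min.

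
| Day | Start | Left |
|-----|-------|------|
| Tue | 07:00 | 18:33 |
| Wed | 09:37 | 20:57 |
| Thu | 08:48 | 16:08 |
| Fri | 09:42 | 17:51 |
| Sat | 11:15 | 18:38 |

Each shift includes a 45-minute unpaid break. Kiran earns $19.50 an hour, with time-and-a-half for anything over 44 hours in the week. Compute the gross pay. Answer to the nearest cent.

$819.00

Tue: 07:00–18:33 = 11 h 33 min; less 45 min break → 10 h 48 min
Wed: 09:37–20:57 = 11 h 20 min; less 45 min break → 10 h 35 min
Thu: 08:48–16:08 = 7 h 20 min; less 45 min break → 6 h 35 min
Fri: 09:42–17:51 = 8 h 9 min; less 45 min break → 7 h 24 min
Sat: 11:15–18:38 = 7 h 23 min; less 45 min break → 6 h 38 min
Total worked: 42 h 0 min = 2520 min.
Regular 42 h 0 min = 2520 min at $19.50/h; overtime 0 h 0 min = 0 min at $29.25/h.
Pay = (2520 × $19.50 + 0 × $29.25) ÷ 60 = $819.00.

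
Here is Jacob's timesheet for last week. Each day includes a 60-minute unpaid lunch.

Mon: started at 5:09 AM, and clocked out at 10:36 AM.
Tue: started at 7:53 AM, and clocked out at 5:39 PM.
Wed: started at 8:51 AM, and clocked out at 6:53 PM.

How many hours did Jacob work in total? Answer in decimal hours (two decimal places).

Mon: 5:09 AM–10:36 AM = 5 h 27 min; less 60 min break → 4 h 27 min
Tue: 7:53 AM–5:39 PM = 9 h 46 min; less 60 min break → 8 h 46 min
Wed: 8:51 AM–6:53 PM = 10 h 2 min; less 60 min break → 9 h 2 min
Total: 4 h 27 min + 8 h 46 min + 9 h 2 min = 22 h 15 min.

22.25 hours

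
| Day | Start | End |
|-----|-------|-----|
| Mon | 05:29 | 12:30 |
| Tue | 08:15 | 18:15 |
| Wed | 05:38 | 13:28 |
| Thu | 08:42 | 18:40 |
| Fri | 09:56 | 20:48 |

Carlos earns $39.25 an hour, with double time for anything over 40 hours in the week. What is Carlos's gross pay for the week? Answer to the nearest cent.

$2016.14

Mon: 05:29–12:30 = 7 h 1 min
Tue: 08:15–18:15 = 10 h 0 min
Wed: 05:38–13:28 = 7 h 50 min
Thu: 08:42–18:40 = 9 h 58 min
Fri: 09:56–20:48 = 10 h 52 min
Total worked: 45 h 41 min = 2741 min.
Regular 40 h 0 min = 2400 min at $39.25/h; overtime 5 h 41 min = 341 min at $78.50/h.
Pay = (2400 × $39.25 + 341 × $78.50) ÷ 60 = $2016.14.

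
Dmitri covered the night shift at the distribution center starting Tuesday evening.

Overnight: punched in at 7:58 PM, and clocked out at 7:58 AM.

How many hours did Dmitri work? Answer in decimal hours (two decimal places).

12.00 hours

Overnight: 7:58 PM → midnight = 4 h 2 min; midnight → 7:58 AM = 7 h 58 min; span 12 h 0 min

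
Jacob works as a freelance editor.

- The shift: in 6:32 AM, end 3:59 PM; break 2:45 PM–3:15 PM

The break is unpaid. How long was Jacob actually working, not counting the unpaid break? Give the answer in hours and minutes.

The shift: 6:32 AM–3:59 PM = 9 h 27 min; less 30 min break → 8 h 57 min

8 h 57 min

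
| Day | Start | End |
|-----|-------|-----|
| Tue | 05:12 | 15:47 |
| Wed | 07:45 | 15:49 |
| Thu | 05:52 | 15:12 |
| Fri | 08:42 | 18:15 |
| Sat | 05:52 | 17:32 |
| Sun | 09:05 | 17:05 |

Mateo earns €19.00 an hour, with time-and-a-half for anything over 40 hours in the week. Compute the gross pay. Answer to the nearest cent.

Tue: 05:12–15:47 = 10 h 35 min
Wed: 07:45–15:49 = 8 h 4 min
Thu: 05:52–15:12 = 9 h 20 min
Fri: 08:42–18:15 = 9 h 33 min
Sat: 05:52–17:32 = 11 h 40 min
Sun: 09:05–17:05 = 8 h 0 min
Total worked: 57 h 12 min = 3432 min.
Regular 40 h 0 min = 2400 min at €19.00/h; overtime 17 h 12 min = 1032 min at €28.50/h.
Pay = (2400 × €19.00 + 1032 × €28.50) ÷ 60 = €1250.20.

€1250.20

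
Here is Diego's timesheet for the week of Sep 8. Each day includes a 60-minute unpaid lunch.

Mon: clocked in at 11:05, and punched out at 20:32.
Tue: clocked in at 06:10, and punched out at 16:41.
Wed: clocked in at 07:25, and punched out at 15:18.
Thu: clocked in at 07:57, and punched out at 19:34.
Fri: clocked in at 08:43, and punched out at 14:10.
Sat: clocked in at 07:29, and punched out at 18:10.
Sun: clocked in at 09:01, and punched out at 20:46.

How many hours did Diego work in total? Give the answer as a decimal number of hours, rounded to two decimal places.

Mon: 11:05–20:32 = 9 h 27 min; less 60 min break → 8 h 27 min
Tue: 06:10–16:41 = 10 h 31 min; less 60 min break → 9 h 31 min
Wed: 07:25–15:18 = 7 h 53 min; less 60 min break → 6 h 53 min
Thu: 07:57–19:34 = 11 h 37 min; less 60 min break → 10 h 37 min
Fri: 08:43–14:10 = 5 h 27 min; less 60 min break → 4 h 27 min
Sat: 07:29–18:10 = 10 h 41 min; less 60 min break → 9 h 41 min
Sun: 09:01–20:46 = 11 h 45 min; less 60 min break → 10 h 45 min
Total: 8 h 27 min + 9 h 31 min + 6 h 53 min + 10 h 37 min + 4 h 27 min + 9 h 41 min + 10 h 45 min = 60 h 21 min.

60.35 hours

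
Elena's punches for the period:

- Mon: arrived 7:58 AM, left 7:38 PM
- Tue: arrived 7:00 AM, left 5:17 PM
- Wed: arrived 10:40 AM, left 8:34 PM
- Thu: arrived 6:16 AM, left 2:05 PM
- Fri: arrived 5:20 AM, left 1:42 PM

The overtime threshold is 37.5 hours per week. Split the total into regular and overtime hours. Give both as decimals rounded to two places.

Mon: 7:58 AM–7:38 PM = 11 h 40 min
Tue: 7:00 AM–5:17 PM = 10 h 17 min
Wed: 10:40 AM–8:34 PM = 9 h 54 min
Thu: 6:16 AM–2:05 PM = 7 h 49 min
Fri: 5:20 AM–1:42 PM = 8 h 22 min
Total worked: 48 h 2 min = 48.03 h.
Threshold 37.5 h → overtime 10 h 32 min, regular 37 h 30 min.

Regular 37.50 hours, overtime 10.53 hours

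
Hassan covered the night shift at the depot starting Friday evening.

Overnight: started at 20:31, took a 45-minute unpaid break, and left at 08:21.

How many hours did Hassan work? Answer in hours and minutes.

Overnight: 20:31 → midnight = 3 h 29 min; midnight → 08:21 = 8 h 21 min; span 11 h 50 min; less 45 min break → 11 h 5 min

11 h 5 min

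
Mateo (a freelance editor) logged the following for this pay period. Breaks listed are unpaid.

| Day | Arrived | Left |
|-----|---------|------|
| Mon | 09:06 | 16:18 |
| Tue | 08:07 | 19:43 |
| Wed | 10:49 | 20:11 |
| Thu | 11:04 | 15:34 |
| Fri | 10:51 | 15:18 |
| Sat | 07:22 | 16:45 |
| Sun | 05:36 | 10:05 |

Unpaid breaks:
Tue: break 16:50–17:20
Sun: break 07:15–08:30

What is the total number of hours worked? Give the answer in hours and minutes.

49 h 14 min

Mon: 09:06–16:18 = 7 h 12 min
Tue: 08:07–19:43 = 11 h 36 min; less 30 min break → 11 h 6 min
Wed: 10:49–20:11 = 9 h 22 min
Thu: 11:04–15:34 = 4 h 30 min
Fri: 10:51–15:18 = 4 h 27 min
Sat: 07:22–16:45 = 9 h 23 min
Sun: 05:36–10:05 = 4 h 29 min; less 75 min break → 3 h 14 min
Total: 7 h 12 min + 11 h 6 min + 9 h 22 min + 4 h 30 min + 4 h 27 min + 9 h 23 min + 3 h 14 min = 49 h 14 min.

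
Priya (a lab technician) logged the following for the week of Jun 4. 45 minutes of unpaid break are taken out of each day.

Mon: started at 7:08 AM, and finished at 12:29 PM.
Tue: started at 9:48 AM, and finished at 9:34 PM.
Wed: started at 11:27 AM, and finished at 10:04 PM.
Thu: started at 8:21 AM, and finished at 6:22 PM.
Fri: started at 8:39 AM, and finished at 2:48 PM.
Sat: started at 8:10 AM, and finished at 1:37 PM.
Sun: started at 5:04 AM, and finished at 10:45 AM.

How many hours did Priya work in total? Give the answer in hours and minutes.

49 h 47 min

Mon: 7:08 AM–12:29 PM = 5 h 21 min; less 45 min break → 4 h 36 min
Tue: 9:48 AM–9:34 PM = 11 h 46 min; less 45 min break → 11 h 1 min
Wed: 11:27 AM–10:04 PM = 10 h 37 min; less 45 min break → 9 h 52 min
Thu: 8:21 AM–6:22 PM = 10 h 1 min; less 45 min break → 9 h 16 min
Fri: 8:39 AM–2:48 PM = 6 h 9 min; less 45 min break → 5 h 24 min
Sat: 8:10 AM–1:37 PM = 5 h 27 min; less 45 min break → 4 h 42 min
Sun: 5:04 AM–10:45 AM = 5 h 41 min; less 45 min break → 4 h 56 min
Total: 4 h 36 min + 11 h 1 min + 9 h 52 min + 9 h 16 min + 5 h 24 min + 4 h 42 min + 4 h 56 min = 49 h 47 min.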